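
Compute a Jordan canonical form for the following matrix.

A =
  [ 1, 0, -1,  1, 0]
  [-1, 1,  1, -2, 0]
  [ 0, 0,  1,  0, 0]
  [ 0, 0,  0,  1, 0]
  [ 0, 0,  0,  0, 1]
J_3(1) ⊕ J_1(1) ⊕ J_1(1)

The characteristic polynomial is
  det(x·I − A) = x^5 - 5*x^4 + 10*x^3 - 10*x^2 + 5*x - 1 = (x - 1)^5

Eigenvalues and multiplicities (the geometric multiplicity of λ is n − rank(A − λI), which equals the number of Jordan blocks for λ):
  λ = 1: algebraic multiplicity = 5, geometric multiplicity = 3

Determining the block sizes for each eigenvalue:
  λ = 1: with am = 5 and gm = 3, the partition is not yet determined (e.g. several partitions of 5 into 3 parts exist). Let N = A − (1)·I. Computing rank(N^1) = 2, rank(N^2) = 1, rank(N^3) = 0; the number of blocks of size ≥ j is rank(N^{j−1}) − rank(N^j), giving [3, 1, 1]. So we have 1 block(s) of size 3, 2 block(s) of size 1 → block sizes [3, 1, 1]

Assembling the blocks gives a Jordan form
J =
  [1, 1, 0, 0, 0]
  [0, 1, 1, 0, 0]
  [0, 0, 1, 0, 0]
  [0, 0, 0, 1, 0]
  [0, 0, 0, 0, 1]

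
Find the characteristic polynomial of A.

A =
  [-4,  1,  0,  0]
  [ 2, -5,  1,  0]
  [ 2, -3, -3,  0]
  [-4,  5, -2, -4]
x^4 + 16*x^3 + 96*x^2 + 256*x + 256

Expanding det(x·I − A) (e.g. by cofactor expansion or by noting that A is similar to its Jordan form J, which has the same characteristic polynomial as A) gives
  χ_A(x) = x^4 + 16*x^3 + 96*x^2 + 256*x + 256
which factors as (x + 4)^4. The eigenvalues (with algebraic multiplicities) are λ = -4 with multiplicity 4.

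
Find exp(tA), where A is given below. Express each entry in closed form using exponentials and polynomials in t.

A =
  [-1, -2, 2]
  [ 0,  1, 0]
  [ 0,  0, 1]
e^{tA} =
  [exp(-t), -exp(t) + exp(-t), exp(t) - exp(-t)]
  [0, exp(t), 0]
  [0, 0, exp(t)]

Strategy: write A = P · J · P⁻¹ where J is a Jordan canonical form, so e^{tA} = P · e^{tJ} · P⁻¹, and e^{tJ} can be computed block-by-block.

A has Jordan form
J =
  [-1, 0, 0]
  [ 0, 1, 0]
  [ 0, 0, 1]
(up to reordering of blocks).

Per-block formulas:
  For a 1×1 block at λ = -1: exp(t · [-1]) = [e^(-1t)].
  For a 1×1 block at λ = 1: exp(t · [1]) = [e^(1t)].

After assembling e^{tJ} and conjugating by P, we get:

e^{tA} =
  [exp(-t), -exp(t) + exp(-t), exp(t) - exp(-t)]
  [0, exp(t), 0]
  [0, 0, exp(t)]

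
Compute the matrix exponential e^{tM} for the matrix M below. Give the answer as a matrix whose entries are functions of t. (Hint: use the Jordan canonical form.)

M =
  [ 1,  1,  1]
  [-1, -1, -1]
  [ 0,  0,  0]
e^{tM} =
  [t + 1, t, t]
  [-t, 1 - t, -t]
  [0, 0, 1]

Strategy: write M = P · J · P⁻¹ where J is a Jordan canonical form, so e^{tM} = P · e^{tJ} · P⁻¹, and e^{tJ} can be computed block-by-block.

M has Jordan form
J =
  [0, 1, 0]
  [0, 0, 0]
  [0, 0, 0]
(up to reordering of blocks).

Per-block formulas:
  For a 2×2 Jordan block J_2(0): exp(t · J_2(0)) = e^(0t)·(I + t·N), where N is the 2×2 nilpotent shift.
  For a 1×1 block at λ = 0: exp(t · [0]) = [e^(0t)].

After assembling e^{tJ} and conjugating by P, we get:

e^{tM} =
  [t + 1, t, t]
  [-t, 1 - t, -t]
  [0, 0, 1]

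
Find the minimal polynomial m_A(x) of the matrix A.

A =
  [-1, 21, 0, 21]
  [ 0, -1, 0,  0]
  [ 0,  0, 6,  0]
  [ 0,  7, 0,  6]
x^2 - 5*x - 6

The characteristic polynomial is χ_A(x) = (x - 6)^2*(x + 1)^2, so the eigenvalues are known. The minimal polynomial is
  m_A(x) = Π_λ (x − λ)^{k_λ}
where k_λ is the size of the *largest* Jordan block for λ (equivalently, the smallest k with (A − λI)^k v = 0 for every generalised eigenvector v of λ).

  λ = -1: largest Jordan block has size 1, contributing (x + 1)
  λ = 6: largest Jordan block has size 1, contributing (x − 6)

So m_A(x) = (x - 6)*(x + 1) = x^2 - 5*x - 6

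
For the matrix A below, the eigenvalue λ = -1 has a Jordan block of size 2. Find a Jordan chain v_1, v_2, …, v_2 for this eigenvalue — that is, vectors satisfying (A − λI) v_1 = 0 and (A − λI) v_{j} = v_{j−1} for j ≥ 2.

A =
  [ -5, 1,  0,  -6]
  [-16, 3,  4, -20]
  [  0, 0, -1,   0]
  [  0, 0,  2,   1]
A Jordan chain for λ = -1 of length 2:
v_1 = (-4, -16, 0, 0)ᵀ
v_2 = (1, 0, 0, 0)ᵀ

Let N = A − (-1)·I. We want v_2 with N^2 v_2 = 0 but N^1 v_2 ≠ 0; then v_{j-1} := N · v_j for j = 2, …, 2.

Pick v_2 = (1, 0, 0, 0)ᵀ.
Then v_1 = N · v_2 = (-4, -16, 0, 0)ᵀ.

Sanity check: (A − (-1)·I) v_1 = (0, 0, 0, 0)ᵀ = 0. ✓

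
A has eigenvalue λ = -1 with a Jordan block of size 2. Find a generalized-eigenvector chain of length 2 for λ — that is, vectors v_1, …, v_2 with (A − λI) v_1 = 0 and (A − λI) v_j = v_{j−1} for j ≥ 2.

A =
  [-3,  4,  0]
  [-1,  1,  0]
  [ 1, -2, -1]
A Jordan chain for λ = -1 of length 2:
v_1 = (-2, -1, 1)ᵀ
v_2 = (1, 0, 0)ᵀ

Let N = A − (-1)·I. We want v_2 with N^2 v_2 = 0 but N^1 v_2 ≠ 0; then v_{j-1} := N · v_j for j = 2, …, 2.

Pick v_2 = (1, 0, 0)ᵀ.
Then v_1 = N · v_2 = (-2, -1, 1)ᵀ.

Sanity check: (A − (-1)·I) v_1 = (0, 0, 0)ᵀ = 0. ✓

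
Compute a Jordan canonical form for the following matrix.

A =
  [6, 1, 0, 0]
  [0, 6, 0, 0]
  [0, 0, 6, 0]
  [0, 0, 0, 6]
J_2(6) ⊕ J_1(6) ⊕ J_1(6)

The characteristic polynomial is
  det(x·I − A) = x^4 - 24*x^3 + 216*x^2 - 864*x + 1296 = (x - 6)^4

Eigenvalues and multiplicities (the geometric multiplicity of λ is n − rank(A − λI), which equals the number of Jordan blocks for λ):
  λ = 6: algebraic multiplicity = 4, geometric multiplicity = 3

Determining the block sizes for each eigenvalue:
  λ = 6: 3 blocks summing to 4 forces exactly one block of size 2 and the rest size 1 → block sizes [2, 1, 1]

Assembling the blocks gives a Jordan form
J =
  [6, 1, 0, 0]
  [0, 6, 0, 0]
  [0, 0, 6, 0]
  [0, 0, 0, 6]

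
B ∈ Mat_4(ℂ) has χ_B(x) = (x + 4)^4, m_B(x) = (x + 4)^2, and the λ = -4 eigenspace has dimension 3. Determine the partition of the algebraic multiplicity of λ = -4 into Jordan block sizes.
Block sizes for λ = -4: [2, 1, 1]

Step 1 — from the characteristic polynomial, algebraic multiplicity of λ = -4 is 4. From dim ker(B − (-4)·I) = 3, there are exactly 3 Jordan blocks for λ = -4.
Step 2 — from the minimal polynomial, the factor (x + 4)^2 tells us the largest block for λ = -4 has size 2.
Step 3 — with total size 4, 3 blocks, and largest block 2, the block sizes (in nonincreasing order) are [2, 1, 1].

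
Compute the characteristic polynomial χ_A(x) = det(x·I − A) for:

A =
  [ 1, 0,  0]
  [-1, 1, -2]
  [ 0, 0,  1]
x^3 - 3*x^2 + 3*x - 1

Expanding det(x·I − A) (e.g. by cofactor expansion or by noting that A is similar to its Jordan form J, which has the same characteristic polynomial as A) gives
  χ_A(x) = x^3 - 3*x^2 + 3*x - 1
which factors as (x - 1)^3. The eigenvalues (with algebraic multiplicities) are λ = 1 with multiplicity 3.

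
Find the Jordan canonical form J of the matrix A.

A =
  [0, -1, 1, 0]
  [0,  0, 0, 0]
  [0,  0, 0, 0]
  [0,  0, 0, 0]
J_2(0) ⊕ J_1(0) ⊕ J_1(0)

The characteristic polynomial is
  det(x·I − A) = x^4

Eigenvalues and multiplicities (the geometric multiplicity of λ is n − rank(A − λI), which equals the number of Jordan blocks for λ):
  λ = 0: algebraic multiplicity = 4, geometric multiplicity = 3

Determining the block sizes for each eigenvalue:
  λ = 0: 3 blocks summing to 4 forces exactly one block of size 2 and the rest size 1 → block sizes [2, 1, 1]

Assembling the blocks gives a Jordan form
J =
  [0, 1, 0, 0]
  [0, 0, 0, 0]
  [0, 0, 0, 0]
  [0, 0, 0, 0]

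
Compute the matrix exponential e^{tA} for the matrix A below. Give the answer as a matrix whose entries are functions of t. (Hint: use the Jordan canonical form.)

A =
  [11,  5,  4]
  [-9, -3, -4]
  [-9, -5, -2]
e^{tA} =
  [9*t*exp(2*t) + exp(2*t), 5*t*exp(2*t), 4*t*exp(2*t)]
  [-9*t*exp(2*t), -5*t*exp(2*t) + exp(2*t), -4*t*exp(2*t)]
  [-9*t*exp(2*t), -5*t*exp(2*t), -4*t*exp(2*t) + exp(2*t)]

Strategy: write A = P · J · P⁻¹ where J is a Jordan canonical form, so e^{tA} = P · e^{tJ} · P⁻¹, and e^{tJ} can be computed block-by-block.

A has Jordan form
J =
  [2, 1, 0]
  [0, 2, 0]
  [0, 0, 2]
(up to reordering of blocks).

Per-block formulas:
  For a 1×1 block at λ = 2: exp(t · [2]) = [e^(2t)].
  For a 2×2 Jordan block J_2(2): exp(t · J_2(2)) = e^(2t)·(I + t·N), where N is the 2×2 nilpotent shift.

After assembling e^{tJ} and conjugating by P, we get:

e^{tA} =
  [9*t*exp(2*t) + exp(2*t), 5*t*exp(2*t), 4*t*exp(2*t)]
  [-9*t*exp(2*t), -5*t*exp(2*t) + exp(2*t), -4*t*exp(2*t)]
  [-9*t*exp(2*t), -5*t*exp(2*t), -4*t*exp(2*t) + exp(2*t)]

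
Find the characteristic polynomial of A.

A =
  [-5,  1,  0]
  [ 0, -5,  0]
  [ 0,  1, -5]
x^3 + 15*x^2 + 75*x + 125

Expanding det(x·I − A) (e.g. by cofactor expansion or by noting that A is similar to its Jordan form J, which has the same characteristic polynomial as A) gives
  χ_A(x) = x^3 + 15*x^2 + 75*x + 125
which factors as (x + 5)^3. The eigenvalues (with algebraic multiplicities) are λ = -5 with multiplicity 3.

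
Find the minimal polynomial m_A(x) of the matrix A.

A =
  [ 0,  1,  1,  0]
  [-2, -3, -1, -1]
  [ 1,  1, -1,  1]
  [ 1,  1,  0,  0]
x^2 + 2*x + 1

The characteristic polynomial is χ_A(x) = (x + 1)^4, so the eigenvalues are known. The minimal polynomial is
  m_A(x) = Π_λ (x − λ)^{k_λ}
where k_λ is the size of the *largest* Jordan block for λ (equivalently, the smallest k with (A − λI)^k v = 0 for every generalised eigenvector v of λ).

  λ = -1: largest Jordan block has size 2, contributing (x + 1)^2

So m_A(x) = (x + 1)^2 = x^2 + 2*x + 1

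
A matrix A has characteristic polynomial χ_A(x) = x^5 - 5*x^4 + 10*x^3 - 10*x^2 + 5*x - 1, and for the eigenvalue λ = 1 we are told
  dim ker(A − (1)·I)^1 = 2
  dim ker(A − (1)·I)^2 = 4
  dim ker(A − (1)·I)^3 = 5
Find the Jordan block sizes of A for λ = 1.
Block sizes for λ = 1: [3, 2]

From the dimensions of kernels of powers, the number of Jordan blocks of size at least j is d_j − d_{j−1} where d_j = dim ker(N^j) (with d_0 = 0). Computing the differences gives [2, 2, 1].
The number of blocks of size exactly k is (#blocks of size ≥ k) − (#blocks of size ≥ k + 1), so the partition is: 1 block(s) of size 2, 1 block(s) of size 3.
In nonincreasing order the block sizes are [3, 2].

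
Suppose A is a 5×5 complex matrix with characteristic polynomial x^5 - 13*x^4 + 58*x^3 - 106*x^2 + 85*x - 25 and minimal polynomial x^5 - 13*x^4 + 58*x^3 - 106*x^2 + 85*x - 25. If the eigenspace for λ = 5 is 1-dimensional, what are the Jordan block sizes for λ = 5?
Block sizes for λ = 5: [2]

Step 1 — from the characteristic polynomial, algebraic multiplicity of λ = 5 is 2. From dim ker(A − (5)·I) = 1, there are exactly 1 Jordan blocks for λ = 5.
Step 2 — from the minimal polynomial, the factor (x − 5)^2 tells us the largest block for λ = 5 has size 2.
Step 3 — with total size 2, 1 blocks, and largest block 2, the block sizes (in nonincreasing order) are [2].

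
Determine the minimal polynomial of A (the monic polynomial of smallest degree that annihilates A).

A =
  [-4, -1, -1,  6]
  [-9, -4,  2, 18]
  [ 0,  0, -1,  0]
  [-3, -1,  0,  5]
x^3 + 3*x^2 + 3*x + 1

The characteristic polynomial is χ_A(x) = (x + 1)^4, so the eigenvalues are known. The minimal polynomial is
  m_A(x) = Π_λ (x − λ)^{k_λ}
where k_λ is the size of the *largest* Jordan block for λ (equivalently, the smallest k with (A − λI)^k v = 0 for every generalised eigenvector v of λ).

  λ = -1: largest Jordan block has size 3, contributing (x + 1)^3

So m_A(x) = (x + 1)^3 = x^3 + 3*x^2 + 3*x + 1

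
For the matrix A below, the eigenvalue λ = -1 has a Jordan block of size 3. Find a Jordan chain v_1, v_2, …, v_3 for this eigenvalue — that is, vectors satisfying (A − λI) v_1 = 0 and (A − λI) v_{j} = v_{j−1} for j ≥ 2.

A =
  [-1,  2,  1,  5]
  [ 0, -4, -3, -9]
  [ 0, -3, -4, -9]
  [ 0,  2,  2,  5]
A Jordan chain for λ = -1 of length 3:
v_1 = (1, 0, 0, 0)ᵀ
v_2 = (2, -3, -3, 2)ᵀ
v_3 = (0, 1, 0, 0)ᵀ

Let N = A − (-1)·I. We want v_3 with N^3 v_3 = 0 but N^2 v_3 ≠ 0; then v_{j-1} := N · v_j for j = 3, …, 2.

Pick v_3 = (0, 1, 0, 0)ᵀ.
Then v_2 = N · v_3 = (2, -3, -3, 2)ᵀ.
Then v_1 = N · v_2 = (1, 0, 0, 0)ᵀ.

Sanity check: (A − (-1)·I) v_1 = (0, 0, 0, 0)ᵀ = 0. ✓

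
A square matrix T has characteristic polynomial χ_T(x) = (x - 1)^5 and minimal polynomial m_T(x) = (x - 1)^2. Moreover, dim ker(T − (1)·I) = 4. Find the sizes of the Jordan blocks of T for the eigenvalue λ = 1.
Block sizes for λ = 1: [2, 1, 1, 1]

Step 1 — from the characteristic polynomial, algebraic multiplicity of λ = 1 is 5. From dim ker(T − (1)·I) = 4, there are exactly 4 Jordan blocks for λ = 1.
Step 2 — from the minimal polynomial, the factor (x − 1)^2 tells us the largest block for λ = 1 has size 2.
Step 3 — with total size 5, 4 blocks, and largest block 2, the block sizes (in nonincreasing order) are [2, 1, 1, 1].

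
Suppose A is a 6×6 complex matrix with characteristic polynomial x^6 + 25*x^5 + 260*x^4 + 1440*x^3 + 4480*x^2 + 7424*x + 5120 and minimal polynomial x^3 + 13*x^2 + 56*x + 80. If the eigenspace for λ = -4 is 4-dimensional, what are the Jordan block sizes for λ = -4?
Block sizes for λ = -4: [2, 1, 1, 1]

Step 1 — from the characteristic polynomial, algebraic multiplicity of λ = -4 is 5. From dim ker(A − (-4)·I) = 4, there are exactly 4 Jordan blocks for λ = -4.
Step 2 — from the minimal polynomial, the factor (x + 4)^2 tells us the largest block for λ = -4 has size 2.
Step 3 — with total size 5, 4 blocks, and largest block 2, the block sizes (in nonincreasing order) are [2, 1, 1, 1].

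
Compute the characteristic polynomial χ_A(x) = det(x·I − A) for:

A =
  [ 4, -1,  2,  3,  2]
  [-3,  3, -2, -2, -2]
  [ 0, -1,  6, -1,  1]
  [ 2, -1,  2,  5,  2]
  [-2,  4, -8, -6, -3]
x^5 - 15*x^4 + 86*x^3 - 236*x^2 + 312*x - 160

Expanding det(x·I − A) (e.g. by cofactor expansion or by noting that A is similar to its Jordan form J, which has the same characteristic polynomial as A) gives
  χ_A(x) = x^5 - 15*x^4 + 86*x^3 - 236*x^2 + 312*x - 160
which factors as (x - 5)*(x - 4)*(x - 2)^3. The eigenvalues (with algebraic multiplicities) are λ = 2 with multiplicity 3, λ = 4 with multiplicity 1, λ = 5 with multiplicity 1.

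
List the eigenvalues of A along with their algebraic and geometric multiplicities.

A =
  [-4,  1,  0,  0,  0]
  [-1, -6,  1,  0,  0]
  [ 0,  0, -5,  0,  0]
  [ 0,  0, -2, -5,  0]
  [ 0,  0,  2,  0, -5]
λ = -5: alg = 5, geom = 3

Step 1 — factor the characteristic polynomial to read off the algebraic multiplicities:
  χ_A(x) = (x + 5)^5

Step 2 — compute geometric multiplicities via the rank-nullity identity g(λ) = n − rank(A − λI):
  rank(A − (-5)·I) = 2, so dim ker(A − (-5)·I) = n − 2 = 3

Summary:
  λ = -5: algebraic multiplicity = 5, geometric multiplicity = 3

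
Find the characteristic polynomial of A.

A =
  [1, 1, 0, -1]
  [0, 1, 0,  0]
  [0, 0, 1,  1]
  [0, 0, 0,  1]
x^4 - 4*x^3 + 6*x^2 - 4*x + 1

Expanding det(x·I − A) (e.g. by cofactor expansion or by noting that A is similar to its Jordan form J, which has the same characteristic polynomial as A) gives
  χ_A(x) = x^4 - 4*x^3 + 6*x^2 - 4*x + 1
which factors as (x - 1)^4. The eigenvalues (with algebraic multiplicities) are λ = 1 with multiplicity 4.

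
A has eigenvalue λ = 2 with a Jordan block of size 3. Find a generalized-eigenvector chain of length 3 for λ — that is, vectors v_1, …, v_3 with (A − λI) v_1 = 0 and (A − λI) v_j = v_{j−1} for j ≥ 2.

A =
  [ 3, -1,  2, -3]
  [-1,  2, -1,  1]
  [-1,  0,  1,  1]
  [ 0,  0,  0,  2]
A Jordan chain for λ = 2 of length 3:
v_1 = (-1, 1, 1, 0)ᵀ
v_2 = (-1, 0, 0, 0)ᵀ
v_3 = (0, 1, 0, 0)ᵀ

Let N = A − (2)·I. We want v_3 with N^3 v_3 = 0 but N^2 v_3 ≠ 0; then v_{j-1} := N · v_j for j = 3, …, 2.

Pick v_3 = (0, 1, 0, 0)ᵀ.
Then v_2 = N · v_3 = (-1, 0, 0, 0)ᵀ.
Then v_1 = N · v_2 = (-1, 1, 1, 0)ᵀ.

Sanity check: (A − (2)·I) v_1 = (0, 0, 0, 0)ᵀ = 0. ✓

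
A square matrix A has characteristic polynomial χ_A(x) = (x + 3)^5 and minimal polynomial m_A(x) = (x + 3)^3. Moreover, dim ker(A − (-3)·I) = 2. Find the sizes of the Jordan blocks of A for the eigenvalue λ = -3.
Block sizes for λ = -3: [3, 2]

Step 1 — from the characteristic polynomial, algebraic multiplicity of λ = -3 is 5. From dim ker(A − (-3)·I) = 2, there are exactly 2 Jordan blocks for λ = -3.
Step 2 — from the minimal polynomial, the factor (x + 3)^3 tells us the largest block for λ = -3 has size 3.
Step 3 — with total size 5, 2 blocks, and largest block 3, the block sizes (in nonincreasing order) are [3, 2].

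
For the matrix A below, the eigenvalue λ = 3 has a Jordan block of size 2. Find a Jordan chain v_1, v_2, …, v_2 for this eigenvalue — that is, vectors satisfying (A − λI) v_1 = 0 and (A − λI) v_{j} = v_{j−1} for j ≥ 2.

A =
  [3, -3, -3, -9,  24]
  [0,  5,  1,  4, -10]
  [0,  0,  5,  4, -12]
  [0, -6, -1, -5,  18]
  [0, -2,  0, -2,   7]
A Jordan chain for λ = 3 of length 2:
v_1 = (-3, 2, 0, -6, -2)ᵀ
v_2 = (0, 1, 0, 0, 0)ᵀ

Let N = A − (3)·I. We want v_2 with N^2 v_2 = 0 but N^1 v_2 ≠ 0; then v_{j-1} := N · v_j for j = 2, …, 2.

Pick v_2 = (0, 1, 0, 0, 0)ᵀ.
Then v_1 = N · v_2 = (-3, 2, 0, -6, -2)ᵀ.

Sanity check: (A − (3)·I) v_1 = (0, 0, 0, 0, 0)ᵀ = 0. ✓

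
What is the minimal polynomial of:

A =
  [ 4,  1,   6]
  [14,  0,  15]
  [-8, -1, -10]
x^3 + 6*x^2 + 9*x + 4

The characteristic polynomial is χ_A(x) = (x + 1)^2*(x + 4), so the eigenvalues are known. The minimal polynomial is
  m_A(x) = Π_λ (x − λ)^{k_λ}
where k_λ is the size of the *largest* Jordan block for λ (equivalently, the smallest k with (A − λI)^k v = 0 for every generalised eigenvector v of λ).

  λ = -4: largest Jordan block has size 1, contributing (x + 4)
  λ = -1: largest Jordan block has size 2, contributing (x + 1)^2

So m_A(x) = (x + 1)^2*(x + 4) = x^3 + 6*x^2 + 9*x + 4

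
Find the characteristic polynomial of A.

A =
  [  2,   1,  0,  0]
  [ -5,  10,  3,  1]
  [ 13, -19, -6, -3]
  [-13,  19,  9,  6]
x^4 - 12*x^3 + 54*x^2 - 108*x + 81

Expanding det(x·I − A) (e.g. by cofactor expansion or by noting that A is similar to its Jordan form J, which has the same characteristic polynomial as A) gives
  χ_A(x) = x^4 - 12*x^3 + 54*x^2 - 108*x + 81
which factors as (x - 3)^4. The eigenvalues (with algebraic multiplicities) are λ = 3 with multiplicity 4.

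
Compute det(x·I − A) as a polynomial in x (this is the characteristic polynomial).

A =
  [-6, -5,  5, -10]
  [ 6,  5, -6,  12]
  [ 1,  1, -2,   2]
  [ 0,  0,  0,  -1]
x^4 + 4*x^3 + 6*x^2 + 4*x + 1

Expanding det(x·I − A) (e.g. by cofactor expansion or by noting that A is similar to its Jordan form J, which has the same characteristic polynomial as A) gives
  χ_A(x) = x^4 + 4*x^3 + 6*x^2 + 4*x + 1
which factors as (x + 1)^4. The eigenvalues (with algebraic multiplicities) are λ = -1 with multiplicity 4.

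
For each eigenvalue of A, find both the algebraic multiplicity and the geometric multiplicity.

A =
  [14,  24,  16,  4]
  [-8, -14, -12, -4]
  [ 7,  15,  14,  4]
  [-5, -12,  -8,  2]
λ = 4: alg = 4, geom = 2

Step 1 — factor the characteristic polynomial to read off the algebraic multiplicities:
  χ_A(x) = (x - 4)^4

Step 2 — compute geometric multiplicities via the rank-nullity identity g(λ) = n − rank(A − λI):
  rank(A − (4)·I) = 2, so dim ker(A − (4)·I) = n − 2 = 2

Summary:
  λ = 4: algebraic multiplicity = 4, geometric multiplicity = 2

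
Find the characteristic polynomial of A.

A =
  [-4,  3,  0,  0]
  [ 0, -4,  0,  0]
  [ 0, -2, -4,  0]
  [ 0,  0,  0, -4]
x^4 + 16*x^3 + 96*x^2 + 256*x + 256

Expanding det(x·I − A) (e.g. by cofactor expansion or by noting that A is similar to its Jordan form J, which has the same characteristic polynomial as A) gives
  χ_A(x) = x^4 + 16*x^3 + 96*x^2 + 256*x + 256
which factors as (x + 4)^4. The eigenvalues (with algebraic multiplicities) are λ = -4 with multiplicity 4.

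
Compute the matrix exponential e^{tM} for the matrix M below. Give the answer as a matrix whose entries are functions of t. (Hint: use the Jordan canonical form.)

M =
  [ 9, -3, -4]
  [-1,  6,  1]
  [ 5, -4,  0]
e^{tM} =
  [-t^2*exp(5*t)/2 + 4*t*exp(5*t) + exp(5*t), t^2*exp(5*t)/2 - 3*t*exp(5*t), t^2*exp(5*t)/2 - 4*t*exp(5*t)]
  [-t*exp(5*t), t*exp(5*t) + exp(5*t), t*exp(5*t)]
  [-t^2*exp(5*t)/2 + 5*t*exp(5*t), t^2*exp(5*t)/2 - 4*t*exp(5*t), t^2*exp(5*t)/2 - 5*t*exp(5*t) + exp(5*t)]

Strategy: write M = P · J · P⁻¹ where J is a Jordan canonical form, so e^{tM} = P · e^{tJ} · P⁻¹, and e^{tJ} can be computed block-by-block.

M has Jordan form
J =
  [5, 1, 0]
  [0, 5, 1]
  [0, 0, 5]
(up to reordering of blocks).

Per-block formulas:
  For a 3×3 Jordan block J_3(5): exp(t · J_3(5)) = e^(5t)·(I + t·N + (t^2/2)·N^2), where N is the 3×3 nilpotent shift.

After assembling e^{tJ} and conjugating by P, we get:

e^{tM} =
  [-t^2*exp(5*t)/2 + 4*t*exp(5*t) + exp(5*t), t^2*exp(5*t)/2 - 3*t*exp(5*t), t^2*exp(5*t)/2 - 4*t*exp(5*t)]
  [-t*exp(5*t), t*exp(5*t) + exp(5*t), t*exp(5*t)]
  [-t^2*exp(5*t)/2 + 5*t*exp(5*t), t^2*exp(5*t)/2 - 4*t*exp(5*t), t^2*exp(5*t)/2 - 5*t*exp(5*t) + exp(5*t)]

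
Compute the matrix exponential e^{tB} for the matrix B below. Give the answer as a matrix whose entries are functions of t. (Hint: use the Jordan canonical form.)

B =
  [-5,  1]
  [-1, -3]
e^{tB} =
  [-t*exp(-4*t) + exp(-4*t), t*exp(-4*t)]
  [-t*exp(-4*t), t*exp(-4*t) + exp(-4*t)]

Strategy: write B = P · J · P⁻¹ where J is a Jordan canonical form, so e^{tB} = P · e^{tJ} · P⁻¹, and e^{tJ} can be computed block-by-block.

B has Jordan form
J =
  [-4,  1]
  [ 0, -4]
(up to reordering of blocks).

Per-block formulas:
  For a 2×2 Jordan block J_2(-4): exp(t · J_2(-4)) = e^(-4t)·(I + t·N), where N is the 2×2 nilpotent shift.

After assembling e^{tJ} and conjugating by P, we get:

e^{tB} =
  [-t*exp(-4*t) + exp(-4*t), t*exp(-4*t)]
  [-t*exp(-4*t), t*exp(-4*t) + exp(-4*t)]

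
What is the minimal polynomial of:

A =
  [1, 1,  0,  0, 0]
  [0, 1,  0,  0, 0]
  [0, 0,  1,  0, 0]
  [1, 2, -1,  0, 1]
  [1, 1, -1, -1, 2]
x^2 - 2*x + 1

The characteristic polynomial is χ_A(x) = (x - 1)^5, so the eigenvalues are known. The minimal polynomial is
  m_A(x) = Π_λ (x − λ)^{k_λ}
where k_λ is the size of the *largest* Jordan block for λ (equivalently, the smallest k with (A − λI)^k v = 0 for every generalised eigenvector v of λ).

  λ = 1: largest Jordan block has size 2, contributing (x − 1)^2

So m_A(x) = (x - 1)^2 = x^2 - 2*x + 1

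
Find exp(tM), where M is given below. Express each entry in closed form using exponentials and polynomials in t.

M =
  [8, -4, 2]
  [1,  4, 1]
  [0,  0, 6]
e^{tM} =
  [2*t*exp(6*t) + exp(6*t), -4*t*exp(6*t), 2*t*exp(6*t)]
  [t*exp(6*t), -2*t*exp(6*t) + exp(6*t), t*exp(6*t)]
  [0, 0, exp(6*t)]

Strategy: write M = P · J · P⁻¹ where J is a Jordan canonical form, so e^{tM} = P · e^{tJ} · P⁻¹, and e^{tJ} can be computed block-by-block.

M has Jordan form
J =
  [6, 1, 0]
  [0, 6, 0]
  [0, 0, 6]
(up to reordering of blocks).

Per-block formulas:
  For a 2×2 Jordan block J_2(6): exp(t · J_2(6)) = e^(6t)·(I + t·N), where N is the 2×2 nilpotent shift.
  For a 1×1 block at λ = 6: exp(t · [6]) = [e^(6t)].

After assembling e^{tJ} and conjugating by P, we get:

e^{tM} =
  [2*t*exp(6*t) + exp(6*t), -4*t*exp(6*t), 2*t*exp(6*t)]
  [t*exp(6*t), -2*t*exp(6*t) + exp(6*t), t*exp(6*t)]
  [0, 0, exp(6*t)]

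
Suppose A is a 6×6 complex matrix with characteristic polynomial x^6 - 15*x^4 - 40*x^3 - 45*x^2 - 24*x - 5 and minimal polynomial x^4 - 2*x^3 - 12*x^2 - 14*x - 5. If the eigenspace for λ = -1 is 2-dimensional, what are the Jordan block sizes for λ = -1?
Block sizes for λ = -1: [3, 2]

Step 1 — from the characteristic polynomial, algebraic multiplicity of λ = -1 is 5. From dim ker(A − (-1)·I) = 2, there are exactly 2 Jordan blocks for λ = -1.
Step 2 — from the minimal polynomial, the factor (x + 1)^3 tells us the largest block for λ = -1 has size 3.
Step 3 — with total size 5, 2 blocks, and largest block 3, the block sizes (in nonincreasing order) are [3, 2].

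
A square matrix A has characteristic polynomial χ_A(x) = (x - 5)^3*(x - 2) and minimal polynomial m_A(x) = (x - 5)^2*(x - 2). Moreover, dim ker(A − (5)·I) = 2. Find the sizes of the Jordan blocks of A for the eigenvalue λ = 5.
Block sizes for λ = 5: [2, 1]

Step 1 — from the characteristic polynomial, algebraic multiplicity of λ = 5 is 3. From dim ker(A − (5)·I) = 2, there are exactly 2 Jordan blocks for λ = 5.
Step 2 — from the minimal polynomial, the factor (x − 5)^2 tells us the largest block for λ = 5 has size 2.
Step 3 — with total size 3, 2 blocks, and largest block 2, the block sizes (in nonincreasing order) are [2, 1].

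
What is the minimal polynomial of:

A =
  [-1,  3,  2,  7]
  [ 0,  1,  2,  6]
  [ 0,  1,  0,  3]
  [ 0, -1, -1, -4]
x^3 + 3*x^2 + 3*x + 1

The characteristic polynomial is χ_A(x) = (x + 1)^4, so the eigenvalues are known. The minimal polynomial is
  m_A(x) = Π_λ (x − λ)^{k_λ}
where k_λ is the size of the *largest* Jordan block for λ (equivalently, the smallest k with (A − λI)^k v = 0 for every generalised eigenvector v of λ).

  λ = -1: largest Jordan block has size 3, contributing (x + 1)^3

So m_A(x) = (x + 1)^3 = x^3 + 3*x^2 + 3*x + 1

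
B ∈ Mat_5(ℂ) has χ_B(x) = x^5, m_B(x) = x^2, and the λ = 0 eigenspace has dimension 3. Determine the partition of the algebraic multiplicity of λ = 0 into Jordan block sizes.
Block sizes for λ = 0: [2, 2, 1]

Step 1 — from the characteristic polynomial, algebraic multiplicity of λ = 0 is 5. From dim ker(B − (0)·I) = 3, there are exactly 3 Jordan blocks for λ = 0.
Step 2 — from the minimal polynomial, the factor (x − 0)^2 tells us the largest block for λ = 0 has size 2.
Step 3 — with total size 5, 3 blocks, and largest block 2, the block sizes (in nonincreasing order) are [2, 2, 1].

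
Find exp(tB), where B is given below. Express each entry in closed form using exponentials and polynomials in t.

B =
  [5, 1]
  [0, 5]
e^{tB} =
  [exp(5*t), t*exp(5*t)]
  [0, exp(5*t)]

Strategy: write B = P · J · P⁻¹ where J is a Jordan canonical form, so e^{tB} = P · e^{tJ} · P⁻¹, and e^{tJ} can be computed block-by-block.

B has Jordan form
J =
  [5, 1]
  [0, 5]
(up to reordering of blocks).

Per-block formulas:
  For a 2×2 Jordan block J_2(5): exp(t · J_2(5)) = e^(5t)·(I + t·N), where N is the 2×2 nilpotent shift.

After assembling e^{tJ} and conjugating by P, we get:

e^{tB} =
  [exp(5*t), t*exp(5*t)]
  [0, exp(5*t)]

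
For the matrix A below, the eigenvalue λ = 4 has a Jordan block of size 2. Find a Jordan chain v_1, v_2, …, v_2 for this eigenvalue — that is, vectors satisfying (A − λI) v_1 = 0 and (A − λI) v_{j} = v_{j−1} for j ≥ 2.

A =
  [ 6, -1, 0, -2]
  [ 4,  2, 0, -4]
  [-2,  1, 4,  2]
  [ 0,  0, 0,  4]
A Jordan chain for λ = 4 of length 2:
v_1 = (2, 4, -2, 0)ᵀ
v_2 = (1, 0, 0, 0)ᵀ

Let N = A − (4)·I. We want v_2 with N^2 v_2 = 0 but N^1 v_2 ≠ 0; then v_{j-1} := N · v_j for j = 2, …, 2.

Pick v_2 = (1, 0, 0, 0)ᵀ.
Then v_1 = N · v_2 = (2, 4, -2, 0)ᵀ.

Sanity check: (A − (4)·I) v_1 = (0, 0, 0, 0)ᵀ = 0. ✓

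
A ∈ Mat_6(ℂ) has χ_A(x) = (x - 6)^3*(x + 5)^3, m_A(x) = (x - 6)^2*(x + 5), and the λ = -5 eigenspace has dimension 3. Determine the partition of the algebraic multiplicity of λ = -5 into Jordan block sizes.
Block sizes for λ = -5: [1, 1, 1]

Step 1 — from the characteristic polynomial, algebraic multiplicity of λ = -5 is 3. From dim ker(A − (-5)·I) = 3, there are exactly 3 Jordan blocks for λ = -5.
Step 2 — from the minimal polynomial, the factor (x + 5) tells us the largest block for λ = -5 has size 1.
Step 3 — with total size 3, 3 blocks, and largest block 1, the block sizes (in nonincreasing order) are [1, 1, 1].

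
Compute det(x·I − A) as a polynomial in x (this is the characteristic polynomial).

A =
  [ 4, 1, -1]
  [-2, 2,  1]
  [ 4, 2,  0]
x^3 - 6*x^2 + 12*x - 8

Expanding det(x·I − A) (e.g. by cofactor expansion or by noting that A is similar to its Jordan form J, which has the same characteristic polynomial as A) gives
  χ_A(x) = x^3 - 6*x^2 + 12*x - 8
which factors as (x - 2)^3. The eigenvalues (with algebraic multiplicities) are λ = 2 with multiplicity 3.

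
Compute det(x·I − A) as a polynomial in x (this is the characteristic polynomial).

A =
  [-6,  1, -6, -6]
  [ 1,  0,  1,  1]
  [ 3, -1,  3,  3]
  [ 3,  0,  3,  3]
x^4

Expanding det(x·I − A) (e.g. by cofactor expansion or by noting that A is similar to its Jordan form J, which has the same characteristic polynomial as A) gives
  χ_A(x) = x^4
which factors as x^4. The eigenvalues (with algebraic multiplicities) are λ = 0 with multiplicity 4.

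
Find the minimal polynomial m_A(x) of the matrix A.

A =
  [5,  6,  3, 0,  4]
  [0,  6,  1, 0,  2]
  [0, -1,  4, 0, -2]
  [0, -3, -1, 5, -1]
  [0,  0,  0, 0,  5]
x^3 - 15*x^2 + 75*x - 125

The characteristic polynomial is χ_A(x) = (x - 5)^5, so the eigenvalues are known. The minimal polynomial is
  m_A(x) = Π_λ (x − λ)^{k_λ}
where k_λ is the size of the *largest* Jordan block for λ (equivalently, the smallest k with (A − λI)^k v = 0 for every generalised eigenvector v of λ).

  λ = 5: largest Jordan block has size 3, contributing (x − 5)^3

So m_A(x) = (x - 5)^3 = x^3 - 15*x^2 + 75*x - 125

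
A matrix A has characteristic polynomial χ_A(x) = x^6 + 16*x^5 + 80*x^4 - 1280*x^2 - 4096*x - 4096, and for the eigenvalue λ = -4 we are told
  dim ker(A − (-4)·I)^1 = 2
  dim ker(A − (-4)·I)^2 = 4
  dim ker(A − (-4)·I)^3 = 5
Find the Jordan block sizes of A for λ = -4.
Block sizes for λ = -4: [3, 2]

From the dimensions of kernels of powers, the number of Jordan blocks of size at least j is d_j − d_{j−1} where d_j = dim ker(N^j) (with d_0 = 0). Computing the differences gives [2, 2, 1].
The number of blocks of size exactly k is (#blocks of size ≥ k) − (#blocks of size ≥ k + 1), so the partition is: 1 block(s) of size 2, 1 block(s) of size 3.
In nonincreasing order the block sizes are [3, 2].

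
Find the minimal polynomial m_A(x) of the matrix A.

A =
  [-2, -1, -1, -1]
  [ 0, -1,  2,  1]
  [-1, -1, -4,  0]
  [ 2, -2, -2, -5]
x^2 + 6*x + 9

The characteristic polynomial is χ_A(x) = (x + 3)^4, so the eigenvalues are known. The minimal polynomial is
  m_A(x) = Π_λ (x − λ)^{k_λ}
where k_λ is the size of the *largest* Jordan block for λ (equivalently, the smallest k with (A − λI)^k v = 0 for every generalised eigenvector v of λ).

  λ = -3: largest Jordan block has size 2, contributing (x + 3)^2

So m_A(x) = (x + 3)^2 = x^2 + 6*x + 9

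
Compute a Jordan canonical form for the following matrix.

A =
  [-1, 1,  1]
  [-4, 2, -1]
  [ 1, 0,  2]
J_3(1)

The characteristic polynomial is
  det(x·I − A) = x^3 - 3*x^2 + 3*x - 1 = (x - 1)^3

Eigenvalues and multiplicities (the geometric multiplicity of λ is n − rank(A − λI), which equals the number of Jordan blocks for λ):
  λ = 1: algebraic multiplicity = 3, geometric multiplicity = 1

Determining the block sizes for each eigenvalue:
  λ = 1: one block (gm = 1), so the single block has size am = 3 → block sizes [3]

Assembling the blocks gives a Jordan form
J =
  [1, 1, 0]
  [0, 1, 1]
  [0, 0, 1]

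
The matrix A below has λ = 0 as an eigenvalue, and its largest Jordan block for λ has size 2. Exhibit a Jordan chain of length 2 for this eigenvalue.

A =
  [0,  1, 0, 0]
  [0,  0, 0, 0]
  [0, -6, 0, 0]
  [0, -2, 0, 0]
A Jordan chain for λ = 0 of length 2:
v_1 = (1, 0, -6, -2)ᵀ
v_2 = (0, 1, 0, 0)ᵀ

Let N = A − (0)·I. We want v_2 with N^2 v_2 = 0 but N^1 v_2 ≠ 0; then v_{j-1} := N · v_j for j = 2, …, 2.

Pick v_2 = (0, 1, 0, 0)ᵀ.
Then v_1 = N · v_2 = (1, 0, -6, -2)ᵀ.

Sanity check: (A − (0)·I) v_1 = (0, 0, 0, 0)ᵀ = 0. ✓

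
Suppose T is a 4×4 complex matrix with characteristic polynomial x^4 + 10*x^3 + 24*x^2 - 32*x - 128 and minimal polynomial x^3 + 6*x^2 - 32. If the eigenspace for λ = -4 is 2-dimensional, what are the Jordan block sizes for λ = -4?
Block sizes for λ = -4: [2, 1]

Step 1 — from the characteristic polynomial, algebraic multiplicity of λ = -4 is 3. From dim ker(T − (-4)·I) = 2, there are exactly 2 Jordan blocks for λ = -4.
Step 2 — from the minimal polynomial, the factor (x + 4)^2 tells us the largest block for λ = -4 has size 2.
Step 3 — with total size 3, 2 blocks, and largest block 2, the block sizes (in nonincreasing order) are [2, 1].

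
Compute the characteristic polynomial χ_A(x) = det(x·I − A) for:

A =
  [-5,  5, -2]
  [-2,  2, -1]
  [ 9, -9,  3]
x^3

Expanding det(x·I − A) (e.g. by cofactor expansion or by noting that A is similar to its Jordan form J, which has the same characteristic polynomial as A) gives
  χ_A(x) = x^3
which factors as x^3. The eigenvalues (with algebraic multiplicities) are λ = 0 with multiplicity 3.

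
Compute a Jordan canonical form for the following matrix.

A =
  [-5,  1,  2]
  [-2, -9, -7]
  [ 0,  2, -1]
J_3(-5)

The characteristic polynomial is
  det(x·I − A) = x^3 + 15*x^2 + 75*x + 125 = (x + 5)^3

Eigenvalues and multiplicities (the geometric multiplicity of λ is n − rank(A − λI), which equals the number of Jordan blocks for λ):
  λ = -5: algebraic multiplicity = 3, geometric multiplicity = 1

Determining the block sizes for each eigenvalue:
  λ = -5: one block (gm = 1), so the single block has size am = 3 → block sizes [3]

Assembling the blocks gives a Jordan form
J =
  [-5,  1,  0]
  [ 0, -5,  1]
  [ 0,  0, -5]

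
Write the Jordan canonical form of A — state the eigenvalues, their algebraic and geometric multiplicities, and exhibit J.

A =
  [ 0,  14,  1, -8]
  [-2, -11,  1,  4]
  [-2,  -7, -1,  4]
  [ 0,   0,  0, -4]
J_3(-4) ⊕ J_1(-4)

The characteristic polynomial is
  det(x·I − A) = x^4 + 16*x^3 + 96*x^2 + 256*x + 256 = (x + 4)^4

Eigenvalues and multiplicities (the geometric multiplicity of λ is n − rank(A − λI), which equals the number of Jordan blocks for λ):
  λ = -4: algebraic multiplicity = 4, geometric multiplicity = 2

Determining the block sizes for each eigenvalue:
  λ = -4: with am = 4 and gm = 2, the partition is not yet determined (e.g. several partitions of 4 into 2 parts exist). Let N = A − (-4)·I. Computing rank(N^1) = 2, rank(N^2) = 1, rank(N^3) = 0; the number of blocks of size ≥ j is rank(N^{j−1}) − rank(N^j), giving [2, 1, 1]. So we have 1 block(s) of size 3, 1 block(s) of size 1 → block sizes [3, 1]

Assembling the blocks gives a Jordan form
J =
  [-4,  1,  0,  0]
  [ 0, -4,  1,  0]
  [ 0,  0, -4,  0]
  [ 0,  0,  0, -4]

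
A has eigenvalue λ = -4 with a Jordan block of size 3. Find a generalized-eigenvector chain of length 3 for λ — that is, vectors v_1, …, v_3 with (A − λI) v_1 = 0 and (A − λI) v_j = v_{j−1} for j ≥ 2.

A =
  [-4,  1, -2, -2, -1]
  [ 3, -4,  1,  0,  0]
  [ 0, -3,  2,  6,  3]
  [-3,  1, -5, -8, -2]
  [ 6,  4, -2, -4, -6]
A Jordan chain for λ = -4 of length 3:
v_1 = (3, 0, -9, 3, 12)ᵀ
v_2 = (0, 3, 0, -3, 6)ᵀ
v_3 = (1, 0, 0, 0, 0)ᵀ

Let N = A − (-4)·I. We want v_3 with N^3 v_3 = 0 but N^2 v_3 ≠ 0; then v_{j-1} := N · v_j for j = 3, …, 2.

Pick v_3 = (1, 0, 0, 0, 0)ᵀ.
Then v_2 = N · v_3 = (0, 3, 0, -3, 6)ᵀ.
Then v_1 = N · v_2 = (3, 0, -9, 3, 12)ᵀ.

Sanity check: (A − (-4)·I) v_1 = (0, 0, 0, 0, 0)ᵀ = 0. ✓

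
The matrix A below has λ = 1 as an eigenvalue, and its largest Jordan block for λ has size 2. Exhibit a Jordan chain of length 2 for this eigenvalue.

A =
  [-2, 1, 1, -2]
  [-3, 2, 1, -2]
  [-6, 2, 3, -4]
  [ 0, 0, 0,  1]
A Jordan chain for λ = 1 of length 2:
v_1 = (-3, -3, -6, 0)ᵀ
v_2 = (1, 0, 0, 0)ᵀ

Let N = A − (1)·I. We want v_2 with N^2 v_2 = 0 but N^1 v_2 ≠ 0; then v_{j-1} := N · v_j for j = 2, …, 2.

Pick v_2 = (1, 0, 0, 0)ᵀ.
Then v_1 = N · v_2 = (-3, -3, -6, 0)ᵀ.

Sanity check: (A − (1)·I) v_1 = (0, 0, 0, 0)ᵀ = 0. ✓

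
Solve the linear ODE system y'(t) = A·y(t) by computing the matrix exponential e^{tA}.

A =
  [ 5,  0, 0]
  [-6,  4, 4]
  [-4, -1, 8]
e^{tA} =
  [exp(5*t), 0, 0]
  [-4*t*exp(6*t) - 2*exp(6*t) + 2*exp(5*t), -2*t*exp(6*t) + exp(6*t), 4*t*exp(6*t)]
  [-2*t*exp(6*t) - 2*exp(6*t) + 2*exp(5*t), -t*exp(6*t), 2*t*exp(6*t) + exp(6*t)]

Strategy: write A = P · J · P⁻¹ where J is a Jordan canonical form, so e^{tA} = P · e^{tJ} · P⁻¹, and e^{tJ} can be computed block-by-block.

A has Jordan form
J =
  [5, 0, 0]
  [0, 6, 1]
  [0, 0, 6]
(up to reordering of blocks).

Per-block formulas:
  For a 2×2 Jordan block J_2(6): exp(t · J_2(6)) = e^(6t)·(I + t·N), where N is the 2×2 nilpotent shift.
  For a 1×1 block at λ = 5: exp(t · [5]) = [e^(5t)].

After assembling e^{tJ} and conjugating by P, we get:

e^{tA} =
  [exp(5*t), 0, 0]
  [-4*t*exp(6*t) - 2*exp(6*t) + 2*exp(5*t), -2*t*exp(6*t) + exp(6*t), 4*t*exp(6*t)]
  [-2*t*exp(6*t) - 2*exp(6*t) + 2*exp(5*t), -t*exp(6*t), 2*t*exp(6*t) + exp(6*t)]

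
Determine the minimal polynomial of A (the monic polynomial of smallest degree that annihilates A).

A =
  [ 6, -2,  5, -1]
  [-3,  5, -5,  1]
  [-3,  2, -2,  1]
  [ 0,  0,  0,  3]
x^2 - 6*x + 9

The characteristic polynomial is χ_A(x) = (x - 3)^4, so the eigenvalues are known. The minimal polynomial is
  m_A(x) = Π_λ (x − λ)^{k_λ}
where k_λ is the size of the *largest* Jordan block for λ (equivalently, the smallest k with (A − λI)^k v = 0 for every generalised eigenvector v of λ).

  λ = 3: largest Jordan block has size 2, contributing (x − 3)^2

So m_A(x) = (x - 3)^2 = x^2 - 6*x + 9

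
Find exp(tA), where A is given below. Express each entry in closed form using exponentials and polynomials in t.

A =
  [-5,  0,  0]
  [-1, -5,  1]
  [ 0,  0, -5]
e^{tA} =
  [exp(-5*t), 0, 0]
  [-t*exp(-5*t), exp(-5*t), t*exp(-5*t)]
  [0, 0, exp(-5*t)]

Strategy: write A = P · J · P⁻¹ where J is a Jordan canonical form, so e^{tA} = P · e^{tJ} · P⁻¹, and e^{tJ} can be computed block-by-block.

A has Jordan form
J =
  [-5,  1,  0]
  [ 0, -5,  0]
  [ 0,  0, -5]
(up to reordering of blocks).

Per-block formulas:
  For a 1×1 block at λ = -5: exp(t · [-5]) = [e^(-5t)].
  For a 2×2 Jordan block J_2(-5): exp(t · J_2(-5)) = e^(-5t)·(I + t·N), where N is the 2×2 nilpotent shift.

After assembling e^{tJ} and conjugating by P, we get:

e^{tA} =
  [exp(-5*t), 0, 0]
  [-t*exp(-5*t), exp(-5*t), t*exp(-5*t)]
  [0, 0, exp(-5*t)]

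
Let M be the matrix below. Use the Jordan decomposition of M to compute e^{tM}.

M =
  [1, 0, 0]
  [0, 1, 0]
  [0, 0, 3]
e^{tM} =
  [exp(t), 0, 0]
  [0, exp(t), 0]
  [0, 0, exp(3*t)]

Strategy: write M = P · J · P⁻¹ where J is a Jordan canonical form, so e^{tM} = P · e^{tJ} · P⁻¹, and e^{tJ} can be computed block-by-block.

M has Jordan form
J =
  [1, 0, 0]
  [0, 1, 0]
  [0, 0, 3]
(up to reordering of blocks).

Per-block formulas:
  For a 1×1 block at λ = 1: exp(t · [1]) = [e^(1t)].
  For a 1×1 block at λ = 3: exp(t · [3]) = [e^(3t)].

After assembling e^{tJ} and conjugating by P, we get:

e^{tM} =
  [exp(t), 0, 0]
  [0, exp(t), 0]
  [0, 0, exp(3*t)]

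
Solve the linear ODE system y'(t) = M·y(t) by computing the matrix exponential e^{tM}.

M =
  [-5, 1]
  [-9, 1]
e^{tM} =
  [-3*t*exp(-2*t) + exp(-2*t), t*exp(-2*t)]
  [-9*t*exp(-2*t), 3*t*exp(-2*t) + exp(-2*t)]

Strategy: write M = P · J · P⁻¹ where J is a Jordan canonical form, so e^{tM} = P · e^{tJ} · P⁻¹, and e^{tJ} can be computed block-by-block.

M has Jordan form
J =
  [-2,  1]
  [ 0, -2]
(up to reordering of blocks).

Per-block formulas:
  For a 2×2 Jordan block J_2(-2): exp(t · J_2(-2)) = e^(-2t)·(I + t·N), where N is the 2×2 nilpotent shift.

After assembling e^{tJ} and conjugating by P, we get:

e^{tM} =
  [-3*t*exp(-2*t) + exp(-2*t), t*exp(-2*t)]
  [-9*t*exp(-2*t), 3*t*exp(-2*t) + exp(-2*t)]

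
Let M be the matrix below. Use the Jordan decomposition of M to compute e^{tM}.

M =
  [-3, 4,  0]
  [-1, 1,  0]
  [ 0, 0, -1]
e^{tM} =
  [-2*t*exp(-t) + exp(-t), 4*t*exp(-t), 0]
  [-t*exp(-t), 2*t*exp(-t) + exp(-t), 0]
  [0, 0, exp(-t)]

Strategy: write M = P · J · P⁻¹ where J is a Jordan canonical form, so e^{tM} = P · e^{tJ} · P⁻¹, and e^{tJ} can be computed block-by-block.

M has Jordan form
J =
  [-1,  1,  0]
  [ 0, -1,  0]
  [ 0,  0, -1]
(up to reordering of blocks).

Per-block formulas:
  For a 2×2 Jordan block J_2(-1): exp(t · J_2(-1)) = e^(-1t)·(I + t·N), where N is the 2×2 nilpotent shift.
  For a 1×1 block at λ = -1: exp(t · [-1]) = [e^(-1t)].

After assembling e^{tJ} and conjugating by P, we get:

e^{tM} =
  [-2*t*exp(-t) + exp(-t), 4*t*exp(-t), 0]
  [-t*exp(-t), 2*t*exp(-t) + exp(-t), 0]
  [0, 0, exp(-t)]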